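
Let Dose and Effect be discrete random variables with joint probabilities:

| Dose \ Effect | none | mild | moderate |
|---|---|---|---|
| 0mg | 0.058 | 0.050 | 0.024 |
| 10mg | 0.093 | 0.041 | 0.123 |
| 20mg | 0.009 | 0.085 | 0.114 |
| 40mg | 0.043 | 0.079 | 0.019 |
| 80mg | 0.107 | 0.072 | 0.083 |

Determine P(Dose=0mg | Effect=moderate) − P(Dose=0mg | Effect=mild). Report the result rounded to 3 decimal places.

-0.087

P(Effect=moderate) = 0.024 + 0.123 + 0.114 + 0.019 + 0.083 = 0.363; P(Dose=0mg | Effect=moderate) = 0.024/0.363 = 0.0661.
P(Effect=mild) = 0.050 + 0.041 + 0.085 + 0.079 + 0.072 = 0.327; P(Dose=0mg | Effect=mild) = 0.050/0.327 = 0.1529.
Difference = -0.087.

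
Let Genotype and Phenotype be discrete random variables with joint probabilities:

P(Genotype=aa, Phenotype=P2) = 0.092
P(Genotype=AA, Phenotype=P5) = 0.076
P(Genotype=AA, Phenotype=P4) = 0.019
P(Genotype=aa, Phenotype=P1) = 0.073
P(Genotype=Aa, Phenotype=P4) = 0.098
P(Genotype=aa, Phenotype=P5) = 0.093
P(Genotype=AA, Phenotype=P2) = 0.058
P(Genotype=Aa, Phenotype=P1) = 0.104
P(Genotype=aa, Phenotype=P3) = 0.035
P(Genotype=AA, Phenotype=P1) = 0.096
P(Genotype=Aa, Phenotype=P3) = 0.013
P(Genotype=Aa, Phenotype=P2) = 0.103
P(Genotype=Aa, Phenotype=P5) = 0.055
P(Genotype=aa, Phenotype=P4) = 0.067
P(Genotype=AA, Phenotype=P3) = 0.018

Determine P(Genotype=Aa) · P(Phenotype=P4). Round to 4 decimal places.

0.0686

P(Genotype=Aa) = 0.104 + 0.103 + 0.013 + 0.098 + 0.055 = 0.373.
P(Phenotype=P4) = 0.019 + 0.098 + 0.067 = 0.184.
Product: 0.373 × 0.184 = 0.0686.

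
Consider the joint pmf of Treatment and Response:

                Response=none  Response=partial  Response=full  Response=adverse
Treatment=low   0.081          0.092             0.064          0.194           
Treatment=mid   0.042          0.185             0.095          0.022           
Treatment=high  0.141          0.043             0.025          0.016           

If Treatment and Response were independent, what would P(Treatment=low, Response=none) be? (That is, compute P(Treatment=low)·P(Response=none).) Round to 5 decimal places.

P(Treatment=low) = 0.081 + 0.092 + 0.064 + 0.194 = 0.431.
P(Response=none) = 0.081 + 0.042 + 0.141 = 0.264.
Product: 0.431 × 0.264 = 0.11378.

0.11378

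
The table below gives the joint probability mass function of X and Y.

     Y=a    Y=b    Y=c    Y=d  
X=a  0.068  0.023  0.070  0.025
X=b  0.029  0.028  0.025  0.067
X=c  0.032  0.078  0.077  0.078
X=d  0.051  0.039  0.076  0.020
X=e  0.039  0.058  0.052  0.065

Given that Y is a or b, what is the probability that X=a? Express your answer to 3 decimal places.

0.204

P(Y=a) = 0.068 + 0.029 + 0.032 + 0.051 + 0.039 = 0.219.
P(Y=b) = 0.023 + 0.028 + 0.078 + 0.039 + 0.058 = 0.226.
P(Y ∈ {a, b}) = 0.219 + 0.226 = 0.445; P(X=a, Y ∈ {a, b}) = 0.068 + 0.023 = 0.091.
P(X=a | Y ∈ {a, b}) = 0.091/0.445 = 0.204.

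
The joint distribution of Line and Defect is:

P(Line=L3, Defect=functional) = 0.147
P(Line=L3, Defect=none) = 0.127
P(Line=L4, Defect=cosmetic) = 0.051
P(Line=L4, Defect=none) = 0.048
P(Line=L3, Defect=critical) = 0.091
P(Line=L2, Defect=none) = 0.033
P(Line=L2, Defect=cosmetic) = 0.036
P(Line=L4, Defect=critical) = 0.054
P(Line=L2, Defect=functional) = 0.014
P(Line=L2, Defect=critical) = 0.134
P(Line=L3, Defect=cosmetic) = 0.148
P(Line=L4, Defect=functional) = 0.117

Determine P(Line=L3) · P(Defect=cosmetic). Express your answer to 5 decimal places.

0.12056

P(Line=L3) = 0.127 + 0.148 + 0.147 + 0.091 = 0.513.
P(Defect=cosmetic) = 0.036 + 0.148 + 0.051 = 0.235.
Product: 0.513 × 0.235 = 0.12056.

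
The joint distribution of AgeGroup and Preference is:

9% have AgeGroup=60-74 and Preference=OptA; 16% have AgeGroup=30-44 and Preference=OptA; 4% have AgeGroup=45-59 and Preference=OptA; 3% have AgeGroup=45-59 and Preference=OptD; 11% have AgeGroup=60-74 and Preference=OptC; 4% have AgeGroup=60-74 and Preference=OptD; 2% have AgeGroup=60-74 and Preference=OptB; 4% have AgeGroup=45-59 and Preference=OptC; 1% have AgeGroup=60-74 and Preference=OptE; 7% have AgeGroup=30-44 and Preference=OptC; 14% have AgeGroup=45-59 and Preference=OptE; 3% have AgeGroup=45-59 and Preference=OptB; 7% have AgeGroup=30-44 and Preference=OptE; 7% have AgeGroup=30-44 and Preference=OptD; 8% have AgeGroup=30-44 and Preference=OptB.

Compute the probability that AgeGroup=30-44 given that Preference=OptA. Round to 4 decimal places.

P(Preference=OptA) = 0.16 + 0.04 + 0.09 = 0.29.
P(AgeGroup=30-44 | Preference=OptA) = 0.16/0.29 = 0.5517.

0.5517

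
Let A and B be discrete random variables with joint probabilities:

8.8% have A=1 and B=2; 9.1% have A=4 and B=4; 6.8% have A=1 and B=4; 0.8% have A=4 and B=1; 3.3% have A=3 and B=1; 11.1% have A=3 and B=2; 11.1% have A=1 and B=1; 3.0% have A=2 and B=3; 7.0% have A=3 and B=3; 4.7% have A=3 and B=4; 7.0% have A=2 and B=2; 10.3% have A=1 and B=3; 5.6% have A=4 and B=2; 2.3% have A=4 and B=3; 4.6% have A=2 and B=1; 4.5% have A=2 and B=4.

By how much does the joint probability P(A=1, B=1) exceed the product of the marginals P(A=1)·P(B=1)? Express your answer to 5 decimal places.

0.03774

P(A=1) = 0.111 + 0.088 + 0.103 + 0.068 = 0.370.
P(B=1) = 0.111 + 0.046 + 0.033 + 0.008 = 0.198.
P(A=1, B=1) − P(A=1)P(B=1) = 0.111 − 0.370×0.198 = 0.03774.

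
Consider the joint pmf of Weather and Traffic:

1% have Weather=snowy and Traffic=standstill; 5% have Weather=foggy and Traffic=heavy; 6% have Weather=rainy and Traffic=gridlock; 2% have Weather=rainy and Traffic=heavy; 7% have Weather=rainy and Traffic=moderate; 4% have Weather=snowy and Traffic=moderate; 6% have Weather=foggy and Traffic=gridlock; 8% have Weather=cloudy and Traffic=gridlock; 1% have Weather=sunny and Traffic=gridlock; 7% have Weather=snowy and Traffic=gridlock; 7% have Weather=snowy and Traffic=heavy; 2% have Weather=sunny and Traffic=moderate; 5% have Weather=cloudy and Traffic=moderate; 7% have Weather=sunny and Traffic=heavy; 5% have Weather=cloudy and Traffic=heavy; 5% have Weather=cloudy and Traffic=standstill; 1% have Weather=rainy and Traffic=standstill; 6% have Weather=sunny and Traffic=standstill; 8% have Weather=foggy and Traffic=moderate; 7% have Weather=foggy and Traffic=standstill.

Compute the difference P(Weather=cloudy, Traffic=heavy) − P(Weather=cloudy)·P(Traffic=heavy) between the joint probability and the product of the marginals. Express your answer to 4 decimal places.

-0.0098

P(Weather=cloudy) = 0.05 + 0.05 + 0.08 + 0.05 = 0.23.
P(Traffic=heavy) = 0.07 + 0.05 + 0.02 + 0.07 + 0.05 = 0.26.
P(Weather=cloudy, Traffic=heavy) − P(Weather=cloudy)P(Traffic=heavy) = 0.05 − 0.23×0.26 = -0.0098.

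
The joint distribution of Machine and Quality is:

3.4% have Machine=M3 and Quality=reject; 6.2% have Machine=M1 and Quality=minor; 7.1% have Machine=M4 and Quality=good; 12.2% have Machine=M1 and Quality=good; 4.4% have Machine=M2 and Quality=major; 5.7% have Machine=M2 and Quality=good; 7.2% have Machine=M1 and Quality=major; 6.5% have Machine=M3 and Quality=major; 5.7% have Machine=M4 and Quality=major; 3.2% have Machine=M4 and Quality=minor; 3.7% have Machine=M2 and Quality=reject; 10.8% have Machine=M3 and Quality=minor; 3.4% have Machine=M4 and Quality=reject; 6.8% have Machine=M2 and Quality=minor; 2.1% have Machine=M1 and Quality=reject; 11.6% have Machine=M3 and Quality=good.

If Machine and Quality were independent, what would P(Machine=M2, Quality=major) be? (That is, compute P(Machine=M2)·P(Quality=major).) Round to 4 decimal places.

P(Machine=M2) = 0.057 + 0.068 + 0.044 + 0.037 = 0.206.
P(Quality=major) = 0.072 + 0.044 + 0.065 + 0.057 = 0.238.
Product: 0.206 × 0.238 = 0.0490.

0.0490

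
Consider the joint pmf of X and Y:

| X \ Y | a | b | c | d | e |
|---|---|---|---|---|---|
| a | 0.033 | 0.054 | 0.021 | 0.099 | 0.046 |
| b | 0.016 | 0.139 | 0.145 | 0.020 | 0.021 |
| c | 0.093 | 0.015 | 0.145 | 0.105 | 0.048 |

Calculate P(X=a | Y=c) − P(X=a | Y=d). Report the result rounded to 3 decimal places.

-0.374

P(Y=c) = 0.021 + 0.145 + 0.145 = 0.311; P(X=a | Y=c) = 0.021/0.311 = 0.0675.
P(Y=d) = 0.099 + 0.020 + 0.105 = 0.224; P(X=a | Y=d) = 0.099/0.224 = 0.4420.
Difference = -0.374.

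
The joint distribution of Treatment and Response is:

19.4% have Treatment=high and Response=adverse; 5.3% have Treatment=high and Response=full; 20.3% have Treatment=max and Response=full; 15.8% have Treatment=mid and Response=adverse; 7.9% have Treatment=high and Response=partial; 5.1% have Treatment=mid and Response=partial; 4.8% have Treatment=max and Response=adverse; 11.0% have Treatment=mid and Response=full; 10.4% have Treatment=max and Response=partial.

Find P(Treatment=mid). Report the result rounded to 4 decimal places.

0.3190

P(Treatment=mid) = 0.051 + 0.110 + 0.158 = 0.319.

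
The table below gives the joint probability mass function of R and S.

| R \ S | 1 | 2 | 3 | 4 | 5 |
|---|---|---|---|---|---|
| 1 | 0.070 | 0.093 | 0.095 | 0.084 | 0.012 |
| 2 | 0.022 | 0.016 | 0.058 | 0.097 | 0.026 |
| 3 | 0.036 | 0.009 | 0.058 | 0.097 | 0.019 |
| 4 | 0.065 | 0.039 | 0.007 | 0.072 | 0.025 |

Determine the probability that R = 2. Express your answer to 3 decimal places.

0.219

P(R=2) = 0.022 + 0.016 + 0.058 + 0.097 + 0.026 = 0.219.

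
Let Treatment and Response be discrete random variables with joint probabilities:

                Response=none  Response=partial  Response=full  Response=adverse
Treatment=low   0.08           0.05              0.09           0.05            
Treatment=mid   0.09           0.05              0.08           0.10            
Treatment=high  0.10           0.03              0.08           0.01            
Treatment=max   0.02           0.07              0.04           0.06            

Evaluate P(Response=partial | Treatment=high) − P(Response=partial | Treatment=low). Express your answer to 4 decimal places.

P(Treatment=high) = 0.10 + 0.03 + 0.08 + 0.01 = 0.22; P(Response=partial | Treatment=high) = 0.03/0.22 = 0.13636.
P(Treatment=low) = 0.08 + 0.05 + 0.09 + 0.05 = 0.27; P(Response=partial | Treatment=low) = 0.05/0.27 = 0.18519.
Difference = -0.0488.

-0.0488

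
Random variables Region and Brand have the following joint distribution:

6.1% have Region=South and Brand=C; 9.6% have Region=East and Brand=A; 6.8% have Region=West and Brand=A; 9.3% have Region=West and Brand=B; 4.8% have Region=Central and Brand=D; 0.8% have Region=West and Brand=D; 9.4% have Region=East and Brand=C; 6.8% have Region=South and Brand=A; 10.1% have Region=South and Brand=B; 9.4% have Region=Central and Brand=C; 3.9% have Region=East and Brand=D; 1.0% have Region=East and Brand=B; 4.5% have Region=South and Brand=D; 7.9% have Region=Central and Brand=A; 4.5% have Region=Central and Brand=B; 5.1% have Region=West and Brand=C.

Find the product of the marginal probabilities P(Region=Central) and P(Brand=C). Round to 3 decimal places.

P(Region=Central) = 0.079 + 0.045 + 0.094 + 0.048 = 0.266.
P(Brand=C) = 0.061 + 0.094 + 0.051 + 0.094 = 0.300.
Product: 0.266 × 0.300 = 0.080.

0.080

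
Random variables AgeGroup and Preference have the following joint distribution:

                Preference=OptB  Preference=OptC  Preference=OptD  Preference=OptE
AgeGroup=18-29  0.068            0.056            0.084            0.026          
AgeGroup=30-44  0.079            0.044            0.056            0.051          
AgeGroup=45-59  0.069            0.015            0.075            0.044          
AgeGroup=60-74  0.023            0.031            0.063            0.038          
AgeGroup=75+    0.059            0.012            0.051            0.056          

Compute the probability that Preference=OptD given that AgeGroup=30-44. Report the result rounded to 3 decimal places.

P(AgeGroup=30-44) = 0.079 + 0.044 + 0.056 + 0.051 = 0.230.
P(Preference=OptD | AgeGroup=30-44) = 0.056/0.230 = 0.243.

0.243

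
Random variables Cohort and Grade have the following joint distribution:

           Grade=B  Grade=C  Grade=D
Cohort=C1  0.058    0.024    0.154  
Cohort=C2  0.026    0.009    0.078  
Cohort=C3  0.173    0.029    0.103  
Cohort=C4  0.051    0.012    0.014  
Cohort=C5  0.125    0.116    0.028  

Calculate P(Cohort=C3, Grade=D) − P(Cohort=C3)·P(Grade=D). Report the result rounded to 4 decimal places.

P(Cohort=C3) = 0.173 + 0.029 + 0.103 = 0.305.
P(Grade=D) = 0.154 + 0.078 + 0.103 + 0.014 + 0.028 = 0.377.
P(Cohort=C3, Grade=D) − P(Cohort=C3)P(Grade=D) = 0.103 − 0.305×0.377 = -0.0120.

-0.0120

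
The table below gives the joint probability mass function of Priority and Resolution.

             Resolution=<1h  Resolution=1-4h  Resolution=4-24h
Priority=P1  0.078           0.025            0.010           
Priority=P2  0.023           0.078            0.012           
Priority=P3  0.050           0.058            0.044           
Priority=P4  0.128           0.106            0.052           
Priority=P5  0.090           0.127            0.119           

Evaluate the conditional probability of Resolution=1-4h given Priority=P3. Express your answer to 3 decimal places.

0.382

P(Priority=P3) = 0.050 + 0.058 + 0.044 = 0.152.
P(Resolution=1-4h | Priority=P3) = 0.058/0.152 = 0.382.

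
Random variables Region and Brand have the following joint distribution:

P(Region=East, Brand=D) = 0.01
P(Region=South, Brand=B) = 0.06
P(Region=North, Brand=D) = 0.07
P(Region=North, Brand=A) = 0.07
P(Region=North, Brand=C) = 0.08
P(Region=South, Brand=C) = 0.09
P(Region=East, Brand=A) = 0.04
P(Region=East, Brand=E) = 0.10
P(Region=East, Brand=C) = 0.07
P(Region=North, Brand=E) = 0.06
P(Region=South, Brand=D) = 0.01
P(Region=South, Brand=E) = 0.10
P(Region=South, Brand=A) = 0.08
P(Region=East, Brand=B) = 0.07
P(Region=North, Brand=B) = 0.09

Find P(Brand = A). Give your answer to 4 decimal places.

P(Brand=A) = 0.07 + 0.08 + 0.04 = 0.19.

0.1900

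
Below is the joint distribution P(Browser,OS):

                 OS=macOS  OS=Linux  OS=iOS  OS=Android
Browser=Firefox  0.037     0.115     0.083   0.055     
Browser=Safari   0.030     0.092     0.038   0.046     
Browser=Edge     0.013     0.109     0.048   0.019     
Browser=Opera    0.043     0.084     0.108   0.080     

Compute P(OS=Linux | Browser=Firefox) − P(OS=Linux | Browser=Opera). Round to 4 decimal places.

P(Browser=Firefox) = 0.037 + 0.115 + 0.083 + 0.055 = 0.290; P(OS=Linux | Browser=Firefox) = 0.115/0.290 = 0.39655.
P(Browser=Opera) = 0.043 + 0.084 + 0.108 + 0.080 = 0.315; P(OS=Linux | Browser=Opera) = 0.084/0.315 = 0.26667.
Difference = 0.1299.

0.1299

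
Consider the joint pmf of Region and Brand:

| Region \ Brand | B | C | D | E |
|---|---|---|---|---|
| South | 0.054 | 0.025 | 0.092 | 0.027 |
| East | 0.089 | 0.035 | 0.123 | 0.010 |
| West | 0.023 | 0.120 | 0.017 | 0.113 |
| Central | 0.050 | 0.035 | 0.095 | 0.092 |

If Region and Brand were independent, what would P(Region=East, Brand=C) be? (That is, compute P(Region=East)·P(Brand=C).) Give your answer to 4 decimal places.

0.0553

P(Region=East) = 0.089 + 0.035 + 0.123 + 0.010 = 0.257.
P(Brand=C) = 0.025 + 0.035 + 0.120 + 0.035 = 0.215.
Product: 0.257 × 0.215 = 0.0553.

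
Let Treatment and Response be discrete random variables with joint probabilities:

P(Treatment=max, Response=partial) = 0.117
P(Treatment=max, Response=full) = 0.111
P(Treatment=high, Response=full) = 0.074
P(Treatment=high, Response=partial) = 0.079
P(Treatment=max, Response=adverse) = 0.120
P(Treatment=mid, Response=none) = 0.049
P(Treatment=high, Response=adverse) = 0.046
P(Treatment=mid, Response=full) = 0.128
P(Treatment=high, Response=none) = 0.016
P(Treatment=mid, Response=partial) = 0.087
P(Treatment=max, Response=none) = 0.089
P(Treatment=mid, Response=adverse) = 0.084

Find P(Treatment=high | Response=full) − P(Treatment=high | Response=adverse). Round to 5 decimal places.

P(Response=full) = 0.128 + 0.074 + 0.111 = 0.313; P(Treatment=high | Response=full) = 0.074/0.313 = 0.236422.
P(Response=adverse) = 0.084 + 0.046 + 0.120 = 0.250; P(Treatment=high | Response=adverse) = 0.046/0.250 = 0.184000.
Difference = 0.05242.

0.05242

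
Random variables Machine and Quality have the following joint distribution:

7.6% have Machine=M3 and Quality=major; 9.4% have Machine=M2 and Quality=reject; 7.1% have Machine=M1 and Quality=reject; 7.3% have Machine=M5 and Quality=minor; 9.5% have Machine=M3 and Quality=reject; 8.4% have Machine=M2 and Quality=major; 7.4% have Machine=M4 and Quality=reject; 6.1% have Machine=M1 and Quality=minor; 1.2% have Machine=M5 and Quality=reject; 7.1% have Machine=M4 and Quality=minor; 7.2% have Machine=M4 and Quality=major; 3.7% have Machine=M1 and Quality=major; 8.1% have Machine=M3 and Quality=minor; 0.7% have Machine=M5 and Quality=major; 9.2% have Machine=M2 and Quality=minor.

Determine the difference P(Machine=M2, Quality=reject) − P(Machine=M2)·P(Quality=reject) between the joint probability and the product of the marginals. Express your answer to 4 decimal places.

0.0006

P(Machine=M2) = 0.092 + 0.084 + 0.094 = 0.270.
P(Quality=reject) = 0.071 + 0.094 + 0.095 + 0.074 + 0.012 = 0.346.
P(Machine=M2, Quality=reject) − P(Machine=M2)P(Quality=reject) = 0.094 − 0.270×0.346 = 0.0006.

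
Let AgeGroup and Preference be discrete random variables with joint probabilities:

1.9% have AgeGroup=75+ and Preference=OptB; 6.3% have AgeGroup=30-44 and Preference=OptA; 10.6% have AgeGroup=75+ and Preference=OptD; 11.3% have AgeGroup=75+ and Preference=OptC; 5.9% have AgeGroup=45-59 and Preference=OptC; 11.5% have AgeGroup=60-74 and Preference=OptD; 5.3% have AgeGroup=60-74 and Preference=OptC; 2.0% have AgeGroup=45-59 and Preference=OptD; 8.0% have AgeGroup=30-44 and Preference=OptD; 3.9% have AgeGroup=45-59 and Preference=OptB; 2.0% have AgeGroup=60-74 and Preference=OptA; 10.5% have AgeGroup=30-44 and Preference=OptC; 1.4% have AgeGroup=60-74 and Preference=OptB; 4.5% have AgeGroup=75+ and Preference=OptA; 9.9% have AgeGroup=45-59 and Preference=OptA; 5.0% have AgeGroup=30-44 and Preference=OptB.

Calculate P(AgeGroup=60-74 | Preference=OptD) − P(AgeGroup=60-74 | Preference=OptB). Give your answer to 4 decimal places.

0.2435

P(Preference=OptD) = 0.080 + 0.020 + 0.115 + 0.106 = 0.321; P(AgeGroup=60-74 | Preference=OptD) = 0.115/0.321 = 0.35826.
P(Preference=OptB) = 0.050 + 0.039 + 0.014 + 0.019 = 0.122; P(AgeGroup=60-74 | Preference=OptB) = 0.014/0.122 = 0.11475.
Difference = 0.2435.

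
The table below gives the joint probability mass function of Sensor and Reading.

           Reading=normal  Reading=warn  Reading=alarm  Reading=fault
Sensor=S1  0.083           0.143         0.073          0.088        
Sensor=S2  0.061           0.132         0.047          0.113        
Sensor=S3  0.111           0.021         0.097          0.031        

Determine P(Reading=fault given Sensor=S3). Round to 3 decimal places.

0.119

P(Sensor=S3) = 0.111 + 0.021 + 0.097 + 0.031 = 0.260.
P(Reading=fault | Sensor=S3) = 0.031/0.260 = 0.119.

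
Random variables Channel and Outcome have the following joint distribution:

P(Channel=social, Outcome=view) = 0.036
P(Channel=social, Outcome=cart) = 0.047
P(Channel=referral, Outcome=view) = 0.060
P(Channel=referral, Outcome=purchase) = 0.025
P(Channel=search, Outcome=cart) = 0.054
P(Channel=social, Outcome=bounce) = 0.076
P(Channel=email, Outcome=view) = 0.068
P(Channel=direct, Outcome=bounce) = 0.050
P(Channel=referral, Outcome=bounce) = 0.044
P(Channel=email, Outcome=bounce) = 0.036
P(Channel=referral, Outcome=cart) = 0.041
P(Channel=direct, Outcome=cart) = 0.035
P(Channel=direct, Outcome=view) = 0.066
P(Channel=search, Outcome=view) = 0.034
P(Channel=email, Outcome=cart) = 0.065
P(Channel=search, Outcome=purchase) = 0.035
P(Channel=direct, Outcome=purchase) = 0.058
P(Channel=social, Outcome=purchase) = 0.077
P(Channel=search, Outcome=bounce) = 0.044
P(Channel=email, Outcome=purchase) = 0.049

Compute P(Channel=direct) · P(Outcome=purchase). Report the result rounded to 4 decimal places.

0.0510

P(Channel=direct) = 0.050 + 0.066 + 0.035 + 0.058 = 0.209.
P(Outcome=purchase) = 0.049 + 0.035 + 0.077 + 0.058 + 0.025 = 0.244.
Product: 0.209 × 0.244 = 0.0510.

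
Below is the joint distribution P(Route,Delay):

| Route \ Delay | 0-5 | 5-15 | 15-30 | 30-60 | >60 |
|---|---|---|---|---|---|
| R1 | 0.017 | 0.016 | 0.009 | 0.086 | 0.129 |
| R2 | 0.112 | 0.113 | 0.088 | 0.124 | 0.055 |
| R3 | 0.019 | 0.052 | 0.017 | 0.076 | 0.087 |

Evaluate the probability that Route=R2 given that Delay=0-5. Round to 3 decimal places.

0.757

P(Delay=0-5) = 0.017 + 0.112 + 0.019 = 0.148.
P(Route=R2 | Delay=0-5) = 0.112/0.148 = 0.757.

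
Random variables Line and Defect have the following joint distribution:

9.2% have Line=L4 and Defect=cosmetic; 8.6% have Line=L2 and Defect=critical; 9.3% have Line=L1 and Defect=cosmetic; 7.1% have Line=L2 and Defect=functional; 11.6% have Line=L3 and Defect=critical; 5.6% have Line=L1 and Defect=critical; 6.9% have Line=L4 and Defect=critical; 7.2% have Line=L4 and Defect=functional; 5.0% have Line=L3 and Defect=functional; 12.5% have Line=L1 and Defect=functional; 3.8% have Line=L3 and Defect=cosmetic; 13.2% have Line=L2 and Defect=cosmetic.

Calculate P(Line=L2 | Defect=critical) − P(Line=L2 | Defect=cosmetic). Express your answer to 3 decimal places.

P(Defect=critical) = 0.056 + 0.086 + 0.116 + 0.069 = 0.327; P(Line=L2 | Defect=critical) = 0.086/0.327 = 0.2630.
P(Defect=cosmetic) = 0.093 + 0.132 + 0.038 + 0.092 = 0.355; P(Line=L2 | Defect=cosmetic) = 0.132/0.355 = 0.3718.
Difference = -0.109.

-0.109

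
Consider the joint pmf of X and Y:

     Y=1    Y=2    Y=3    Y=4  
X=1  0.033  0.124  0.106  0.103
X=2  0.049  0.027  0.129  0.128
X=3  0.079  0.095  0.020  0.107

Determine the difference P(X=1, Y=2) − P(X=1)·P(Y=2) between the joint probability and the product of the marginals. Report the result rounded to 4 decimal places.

P(X=1) = 0.033 + 0.124 + 0.106 + 0.103 = 0.366.
P(Y=2) = 0.124 + 0.027 + 0.095 = 0.246.
P(X=1, Y=2) − P(X=1)P(Y=2) = 0.124 − 0.366×0.246 = 0.0340.

0.0340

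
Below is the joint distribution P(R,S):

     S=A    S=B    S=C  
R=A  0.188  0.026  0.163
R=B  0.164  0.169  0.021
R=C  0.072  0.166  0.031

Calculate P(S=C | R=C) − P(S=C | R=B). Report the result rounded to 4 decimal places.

0.0559

P(R=C) = 0.072 + 0.166 + 0.031 = 0.269; P(S=C | R=C) = 0.031/0.269 = 0.11524.
P(R=B) = 0.164 + 0.169 + 0.021 = 0.354; P(S=C | R=B) = 0.021/0.354 = 0.05932.
Difference = 0.0559.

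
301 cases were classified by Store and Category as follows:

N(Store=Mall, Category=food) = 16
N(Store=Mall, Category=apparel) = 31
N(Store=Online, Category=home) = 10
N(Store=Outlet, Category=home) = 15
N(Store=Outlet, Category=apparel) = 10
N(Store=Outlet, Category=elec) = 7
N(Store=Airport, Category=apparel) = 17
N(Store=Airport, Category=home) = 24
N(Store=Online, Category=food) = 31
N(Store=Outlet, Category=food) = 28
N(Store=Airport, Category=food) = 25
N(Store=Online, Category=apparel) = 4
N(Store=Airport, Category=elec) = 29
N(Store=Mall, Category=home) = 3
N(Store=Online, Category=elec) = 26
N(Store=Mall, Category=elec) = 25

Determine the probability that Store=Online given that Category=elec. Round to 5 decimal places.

0.29885

Total with Category=elec: 25 + 29 + 7 + 26 = 87.
P(Store=Online | Category=elec) = 26/87 = 0.29885.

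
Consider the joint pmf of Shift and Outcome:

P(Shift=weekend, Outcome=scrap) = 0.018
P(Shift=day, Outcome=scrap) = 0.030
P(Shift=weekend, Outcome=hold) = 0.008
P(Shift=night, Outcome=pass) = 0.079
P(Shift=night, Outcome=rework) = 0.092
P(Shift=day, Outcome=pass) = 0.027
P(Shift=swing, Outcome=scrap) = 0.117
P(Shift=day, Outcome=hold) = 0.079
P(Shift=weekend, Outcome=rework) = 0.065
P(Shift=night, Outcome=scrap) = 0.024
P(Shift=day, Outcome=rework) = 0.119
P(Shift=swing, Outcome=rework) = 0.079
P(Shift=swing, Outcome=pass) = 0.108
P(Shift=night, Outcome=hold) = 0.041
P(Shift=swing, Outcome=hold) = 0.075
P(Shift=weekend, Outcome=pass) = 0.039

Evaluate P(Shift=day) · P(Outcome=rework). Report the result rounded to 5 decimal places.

P(Shift=day) = 0.027 + 0.119 + 0.030 + 0.079 = 0.255.
P(Outcome=rework) = 0.119 + 0.079 + 0.092 + 0.065 = 0.355.
Product: 0.255 × 0.355 = 0.09053.

0.09053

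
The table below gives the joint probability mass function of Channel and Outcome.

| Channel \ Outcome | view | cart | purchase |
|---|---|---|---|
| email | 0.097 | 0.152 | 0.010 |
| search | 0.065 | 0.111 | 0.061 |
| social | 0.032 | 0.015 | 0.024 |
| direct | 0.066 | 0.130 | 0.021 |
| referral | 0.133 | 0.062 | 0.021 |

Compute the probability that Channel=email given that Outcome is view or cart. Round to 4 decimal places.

0.2885

P(Outcome=view) = 0.097 + 0.065 + 0.032 + 0.066 + 0.133 = 0.393.
P(Outcome=cart) = 0.152 + 0.111 + 0.015 + 0.130 + 0.062 = 0.470.
P(Outcome ∈ {view, cart}) = 0.393 + 0.470 = 0.863; P(Channel=email, Outcome ∈ {view, cart}) = 0.097 + 0.152 = 0.249.
P(Channel=email | Outcome ∈ {view, cart}) = 0.249/0.863 = 0.2885.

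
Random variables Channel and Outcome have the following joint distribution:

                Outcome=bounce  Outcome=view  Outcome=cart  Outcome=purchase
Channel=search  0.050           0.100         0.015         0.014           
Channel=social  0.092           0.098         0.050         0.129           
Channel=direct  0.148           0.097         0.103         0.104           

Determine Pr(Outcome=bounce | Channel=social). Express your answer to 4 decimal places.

P(Channel=social) = 0.092 + 0.098 + 0.050 + 0.129 = 0.369.
P(Outcome=bounce | Channel=social) = 0.092/0.369 = 0.2493.

0.2493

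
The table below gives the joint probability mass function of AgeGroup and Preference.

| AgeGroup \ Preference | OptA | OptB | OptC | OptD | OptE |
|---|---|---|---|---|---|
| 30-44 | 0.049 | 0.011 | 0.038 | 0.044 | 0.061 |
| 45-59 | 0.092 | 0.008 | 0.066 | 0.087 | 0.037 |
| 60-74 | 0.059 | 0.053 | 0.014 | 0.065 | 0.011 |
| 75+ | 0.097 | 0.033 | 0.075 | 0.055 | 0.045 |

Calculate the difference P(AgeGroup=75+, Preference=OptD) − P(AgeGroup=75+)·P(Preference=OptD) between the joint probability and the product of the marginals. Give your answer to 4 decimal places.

P(AgeGroup=75+) = 0.097 + 0.033 + 0.075 + 0.055 + 0.045 = 0.305.
P(Preference=OptD) = 0.044 + 0.087 + 0.065 + 0.055 = 0.251.
P(AgeGroup=75+, Preference=OptD) − P(AgeGroup=75+)P(Preference=OptD) = 0.055 − 0.305×0.251 = -0.0216.

-0.0216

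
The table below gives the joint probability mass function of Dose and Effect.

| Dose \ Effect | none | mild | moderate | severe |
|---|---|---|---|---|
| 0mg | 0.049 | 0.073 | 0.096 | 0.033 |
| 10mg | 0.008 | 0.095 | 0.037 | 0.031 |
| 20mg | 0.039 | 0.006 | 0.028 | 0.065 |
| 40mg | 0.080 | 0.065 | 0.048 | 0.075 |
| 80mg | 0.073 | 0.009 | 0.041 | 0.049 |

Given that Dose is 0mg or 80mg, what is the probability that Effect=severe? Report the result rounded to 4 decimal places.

P(Dose=0mg) = 0.049 + 0.073 + 0.096 + 0.033 = 0.251.
P(Dose=80mg) = 0.073 + 0.009 + 0.041 + 0.049 = 0.172.
P(Dose ∈ {0mg, 80mg}) = 0.251 + 0.172 = 0.423; P(Effect=severe, Dose ∈ {0mg, 80mg}) = 0.033 + 0.049 = 0.082.
P(Effect=severe | Dose ∈ {0mg, 80mg}) = 0.082/0.423 = 0.1939.

0.1939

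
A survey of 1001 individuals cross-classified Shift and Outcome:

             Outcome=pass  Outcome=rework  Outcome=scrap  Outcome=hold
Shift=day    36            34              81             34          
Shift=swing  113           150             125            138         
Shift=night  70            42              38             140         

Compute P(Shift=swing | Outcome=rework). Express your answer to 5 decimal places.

0.66372

Total with Outcome=rework: 34 + 150 + 42 = 226.
P(Shift=swing | Outcome=rework) = 150/226 = 0.66372.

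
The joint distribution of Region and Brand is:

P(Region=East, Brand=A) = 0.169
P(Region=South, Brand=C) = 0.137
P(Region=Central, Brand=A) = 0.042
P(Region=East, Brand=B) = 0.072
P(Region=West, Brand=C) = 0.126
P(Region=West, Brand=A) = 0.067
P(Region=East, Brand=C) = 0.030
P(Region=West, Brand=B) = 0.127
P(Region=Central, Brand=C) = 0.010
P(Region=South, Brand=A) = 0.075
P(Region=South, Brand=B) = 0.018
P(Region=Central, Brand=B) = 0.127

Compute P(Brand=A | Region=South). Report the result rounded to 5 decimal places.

P(Region=South) = 0.075 + 0.018 + 0.137 = 0.230.
P(Brand=A | Region=South) = 0.075/0.230 = 0.32609.

0.32609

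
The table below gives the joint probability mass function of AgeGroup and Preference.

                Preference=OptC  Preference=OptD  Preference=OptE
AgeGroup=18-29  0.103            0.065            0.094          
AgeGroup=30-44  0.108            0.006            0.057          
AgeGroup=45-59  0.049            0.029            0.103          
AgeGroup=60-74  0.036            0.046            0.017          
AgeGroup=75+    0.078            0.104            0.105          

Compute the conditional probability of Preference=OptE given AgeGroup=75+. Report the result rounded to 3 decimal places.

0.366

P(AgeGroup=75+) = 0.078 + 0.104 + 0.105 = 0.287.
P(Preference=OptE | AgeGroup=75+) = 0.105/0.287 = 0.366.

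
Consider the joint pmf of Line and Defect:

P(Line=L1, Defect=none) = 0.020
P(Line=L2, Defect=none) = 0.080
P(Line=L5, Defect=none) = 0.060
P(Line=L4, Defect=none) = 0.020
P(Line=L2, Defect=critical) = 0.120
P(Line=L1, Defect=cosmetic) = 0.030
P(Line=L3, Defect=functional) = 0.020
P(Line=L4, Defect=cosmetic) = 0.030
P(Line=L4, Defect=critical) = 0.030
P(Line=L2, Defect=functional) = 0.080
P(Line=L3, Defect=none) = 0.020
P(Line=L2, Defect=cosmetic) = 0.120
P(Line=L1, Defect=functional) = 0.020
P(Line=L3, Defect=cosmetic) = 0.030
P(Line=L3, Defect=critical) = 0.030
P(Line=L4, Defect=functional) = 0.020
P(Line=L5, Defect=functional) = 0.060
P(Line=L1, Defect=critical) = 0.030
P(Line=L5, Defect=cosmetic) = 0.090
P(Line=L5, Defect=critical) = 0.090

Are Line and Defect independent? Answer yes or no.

Every cell satisfies P(Line,Defect) = P(Line)·P(Defect). For instance P(Line=L5) = 0.300, P(Defect=none) = 0.200, and 0.300×0.200 = 0.060 matches the joint entry. So Line and Defect are independent.

yes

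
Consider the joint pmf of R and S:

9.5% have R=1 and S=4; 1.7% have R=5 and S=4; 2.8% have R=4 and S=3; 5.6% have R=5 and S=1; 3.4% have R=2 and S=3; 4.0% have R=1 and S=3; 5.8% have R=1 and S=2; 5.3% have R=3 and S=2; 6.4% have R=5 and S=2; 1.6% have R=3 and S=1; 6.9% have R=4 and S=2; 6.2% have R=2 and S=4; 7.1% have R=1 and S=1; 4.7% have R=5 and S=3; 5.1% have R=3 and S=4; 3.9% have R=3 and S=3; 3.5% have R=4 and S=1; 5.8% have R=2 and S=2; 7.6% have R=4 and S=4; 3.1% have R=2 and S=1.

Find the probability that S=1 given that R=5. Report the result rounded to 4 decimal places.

0.3043

P(R=5) = 0.056 + 0.064 + 0.047 + 0.017 = 0.184.
P(S=1 | R=5) = 0.056/0.184 = 0.3043.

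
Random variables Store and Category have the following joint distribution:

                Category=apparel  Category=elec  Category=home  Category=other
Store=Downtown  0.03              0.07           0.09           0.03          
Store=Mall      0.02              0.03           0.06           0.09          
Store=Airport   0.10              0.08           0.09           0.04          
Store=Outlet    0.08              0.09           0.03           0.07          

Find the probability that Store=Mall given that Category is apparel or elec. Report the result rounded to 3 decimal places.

P(Category=apparel) = 0.03 + 0.02 + 0.10 + 0.08 = 0.23.
P(Category=elec) = 0.07 + 0.03 + 0.08 + 0.09 = 0.27.
P(Category ∈ {apparel, elec}) = 0.23 + 0.27 = 0.50; P(Store=Mall, Category ∈ {apparel, elec}) = 0.02 + 0.03 = 0.05.
P(Store=Mall | Category ∈ {apparel, elec}) = 0.05/0.50 = 0.100.

0.100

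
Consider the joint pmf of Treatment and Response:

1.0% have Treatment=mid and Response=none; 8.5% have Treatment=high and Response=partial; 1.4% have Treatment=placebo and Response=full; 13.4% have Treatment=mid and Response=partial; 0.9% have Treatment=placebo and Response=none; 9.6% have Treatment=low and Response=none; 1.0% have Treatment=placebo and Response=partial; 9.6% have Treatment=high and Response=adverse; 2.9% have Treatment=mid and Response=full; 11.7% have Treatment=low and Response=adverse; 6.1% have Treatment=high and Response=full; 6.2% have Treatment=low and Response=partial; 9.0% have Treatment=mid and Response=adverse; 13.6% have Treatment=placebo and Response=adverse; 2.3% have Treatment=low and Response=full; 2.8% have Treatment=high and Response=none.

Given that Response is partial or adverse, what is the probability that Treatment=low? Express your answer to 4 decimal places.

0.2452

P(Response=partial) = 0.010 + 0.062 + 0.134 + 0.085 = 0.291.
P(Response=adverse) = 0.136 + 0.117 + 0.090 + 0.096 = 0.439.
P(Response ∈ {partial, adverse}) = 0.291 + 0.439 = 0.730; P(Treatment=low, Response ∈ {partial, adverse}) = 0.062 + 0.117 = 0.179.
P(Treatment=low | Response ∈ {partial, adverse}) = 0.179/0.730 = 0.2452.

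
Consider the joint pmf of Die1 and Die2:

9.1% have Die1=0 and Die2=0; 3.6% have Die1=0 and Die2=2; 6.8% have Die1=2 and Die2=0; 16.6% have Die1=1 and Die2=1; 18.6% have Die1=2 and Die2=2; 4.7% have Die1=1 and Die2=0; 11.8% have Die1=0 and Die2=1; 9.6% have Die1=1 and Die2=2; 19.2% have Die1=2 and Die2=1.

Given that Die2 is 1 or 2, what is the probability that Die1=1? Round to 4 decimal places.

P(Die2=1) = 0.118 + 0.166 + 0.192 = 0.476.
P(Die2=2) = 0.036 + 0.096 + 0.186 = 0.318.
P(Die2 ∈ {1, 2}) = 0.476 + 0.318 = 0.794; P(Die1=1, Die2 ∈ {1, 2}) = 0.166 + 0.096 = 0.262.
P(Die1=1 | Die2 ∈ {1, 2}) = 0.262/0.794 = 0.3300.

0.3300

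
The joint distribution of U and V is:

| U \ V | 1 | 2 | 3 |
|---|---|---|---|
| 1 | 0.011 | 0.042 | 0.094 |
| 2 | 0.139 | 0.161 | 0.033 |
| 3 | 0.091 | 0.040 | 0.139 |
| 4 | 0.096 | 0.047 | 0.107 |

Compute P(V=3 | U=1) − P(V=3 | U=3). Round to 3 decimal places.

0.125

P(U=1) = 0.011 + 0.042 + 0.094 = 0.147; P(V=3 | U=1) = 0.094/0.147 = 0.6395.
P(U=3) = 0.091 + 0.040 + 0.139 = 0.270; P(V=3 | U=3) = 0.139/0.270 = 0.5148.
Difference = 0.125.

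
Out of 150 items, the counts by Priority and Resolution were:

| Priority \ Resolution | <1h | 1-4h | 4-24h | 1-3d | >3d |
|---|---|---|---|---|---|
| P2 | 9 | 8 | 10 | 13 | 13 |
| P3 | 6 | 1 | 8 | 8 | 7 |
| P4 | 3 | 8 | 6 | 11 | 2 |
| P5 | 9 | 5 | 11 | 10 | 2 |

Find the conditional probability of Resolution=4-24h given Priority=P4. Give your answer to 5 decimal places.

Total with Priority=P4: 3 + 8 + 6 + 11 + 2 = 30.
P(Resolution=4-24h | Priority=P4) = 6/30 = 0.20000.

0.20000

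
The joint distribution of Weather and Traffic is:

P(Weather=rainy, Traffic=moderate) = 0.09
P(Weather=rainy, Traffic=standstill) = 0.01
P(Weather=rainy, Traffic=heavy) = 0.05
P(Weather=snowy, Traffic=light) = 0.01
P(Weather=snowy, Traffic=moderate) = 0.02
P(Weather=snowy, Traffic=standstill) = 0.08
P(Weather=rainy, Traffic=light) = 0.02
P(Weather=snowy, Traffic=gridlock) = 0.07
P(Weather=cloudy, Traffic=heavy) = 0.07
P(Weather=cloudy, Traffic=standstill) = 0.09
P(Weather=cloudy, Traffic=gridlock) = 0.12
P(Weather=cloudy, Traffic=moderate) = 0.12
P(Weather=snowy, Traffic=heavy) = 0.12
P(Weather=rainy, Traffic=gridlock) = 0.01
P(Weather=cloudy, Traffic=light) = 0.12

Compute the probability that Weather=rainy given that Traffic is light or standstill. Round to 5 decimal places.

P(Traffic=light) = 0.12 + 0.02 + 0.01 = 0.15.
P(Traffic=standstill) = 0.09 + 0.01 + 0.08 = 0.18.
P(Traffic ∈ {light, standstill}) = 0.15 + 0.18 = 0.33; P(Weather=rainy, Traffic ∈ {light, standstill}) = 0.02 + 0.01 = 0.03.
P(Weather=rainy | Traffic ∈ {light, standstill}) = 0.03/0.33 = 0.09091.

0.09091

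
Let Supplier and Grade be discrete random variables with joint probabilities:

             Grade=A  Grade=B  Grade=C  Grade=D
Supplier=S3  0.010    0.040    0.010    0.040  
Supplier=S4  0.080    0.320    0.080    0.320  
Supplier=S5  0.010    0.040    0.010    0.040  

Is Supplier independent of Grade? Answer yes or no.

yes

Every cell satisfies P(Supplier,Grade) = P(Supplier)·P(Grade). For instance P(Supplier=S4) = 0.800, P(Grade=B) = 0.400, and 0.800×0.400 = 0.320 matches the joint entry. So Supplier and Grade are independent.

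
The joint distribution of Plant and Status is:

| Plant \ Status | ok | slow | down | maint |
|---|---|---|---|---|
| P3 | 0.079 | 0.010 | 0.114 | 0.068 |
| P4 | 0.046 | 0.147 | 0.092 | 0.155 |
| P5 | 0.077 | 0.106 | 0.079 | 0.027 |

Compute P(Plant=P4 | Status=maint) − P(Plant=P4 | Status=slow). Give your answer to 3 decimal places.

P(Status=maint) = 0.068 + 0.155 + 0.027 = 0.250; P(Plant=P4 | Status=maint) = 0.155/0.250 = 0.6200.
P(Status=slow) = 0.010 + 0.147 + 0.106 = 0.263; P(Plant=P4 | Status=slow) = 0.147/0.263 = 0.5589.
Difference = 0.061.

0.061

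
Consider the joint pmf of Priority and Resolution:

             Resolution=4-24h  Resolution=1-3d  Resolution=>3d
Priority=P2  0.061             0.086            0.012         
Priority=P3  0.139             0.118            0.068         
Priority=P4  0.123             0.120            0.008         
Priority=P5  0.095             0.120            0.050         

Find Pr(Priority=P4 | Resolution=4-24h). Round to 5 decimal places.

P(Resolution=4-24h) = 0.061 + 0.139 + 0.123 + 0.095 = 0.418.
P(Priority=P4 | Resolution=4-24h) = 0.123/0.418 = 0.29426.

0.29426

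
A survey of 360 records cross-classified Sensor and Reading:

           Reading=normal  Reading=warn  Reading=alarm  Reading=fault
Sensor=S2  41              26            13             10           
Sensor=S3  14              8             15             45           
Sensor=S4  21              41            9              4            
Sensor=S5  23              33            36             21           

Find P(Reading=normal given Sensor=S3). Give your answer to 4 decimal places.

Total with Sensor=S3: 14 + 8 + 15 + 45 = 82.
P(Reading=normal | Sensor=S3) = 14/82 = 0.1707.

0.1707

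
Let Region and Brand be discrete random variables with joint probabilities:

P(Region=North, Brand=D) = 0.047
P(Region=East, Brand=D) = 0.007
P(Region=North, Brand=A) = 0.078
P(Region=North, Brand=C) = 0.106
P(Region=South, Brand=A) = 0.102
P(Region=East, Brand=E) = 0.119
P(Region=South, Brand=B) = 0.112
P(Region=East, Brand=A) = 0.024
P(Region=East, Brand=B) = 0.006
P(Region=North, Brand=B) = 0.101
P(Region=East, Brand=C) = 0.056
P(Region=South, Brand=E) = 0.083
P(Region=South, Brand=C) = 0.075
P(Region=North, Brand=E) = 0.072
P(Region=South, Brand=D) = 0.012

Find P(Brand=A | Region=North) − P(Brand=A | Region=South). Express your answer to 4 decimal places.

-0.0726

P(Region=North) = 0.078 + 0.101 + 0.106 + 0.047 + 0.072 = 0.404; P(Brand=A | Region=North) = 0.078/0.404 = 0.19307.
P(Region=South) = 0.102 + 0.112 + 0.075 + 0.012 + 0.083 = 0.384; P(Brand=A | Region=South) = 0.102/0.384 = 0.26563.
Difference = -0.0726.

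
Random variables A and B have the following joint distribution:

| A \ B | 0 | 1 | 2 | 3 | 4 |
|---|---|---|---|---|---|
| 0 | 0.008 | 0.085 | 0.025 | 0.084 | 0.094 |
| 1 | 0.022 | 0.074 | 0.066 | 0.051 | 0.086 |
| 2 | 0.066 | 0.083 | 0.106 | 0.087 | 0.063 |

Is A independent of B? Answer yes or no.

P(A=2) = 0.405 and P(B=4) = 0.243, so their product is 0.09842, but P(A=2, B=4) = 0.063. Since these differ, A and B are not independent.

no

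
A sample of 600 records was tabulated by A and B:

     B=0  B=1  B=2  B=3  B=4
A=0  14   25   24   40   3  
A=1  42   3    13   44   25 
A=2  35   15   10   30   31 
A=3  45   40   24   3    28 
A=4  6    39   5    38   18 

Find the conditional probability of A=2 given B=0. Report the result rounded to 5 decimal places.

0.24648

Total with B=0: 14 + 42 + 35 + 45 + 6 = 142.
P(A=2 | B=0) = 35/142 = 0.24648.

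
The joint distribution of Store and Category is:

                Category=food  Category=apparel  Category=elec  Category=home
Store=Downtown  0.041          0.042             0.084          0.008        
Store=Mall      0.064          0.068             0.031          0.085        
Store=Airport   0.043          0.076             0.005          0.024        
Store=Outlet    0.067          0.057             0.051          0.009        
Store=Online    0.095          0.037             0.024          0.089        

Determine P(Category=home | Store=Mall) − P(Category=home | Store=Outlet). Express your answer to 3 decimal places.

0.294

P(Store=Mall) = 0.064 + 0.068 + 0.031 + 0.085 = 0.248; P(Category=home | Store=Mall) = 0.085/0.248 = 0.3427.
P(Store=Outlet) = 0.067 + 0.057 + 0.051 + 0.009 = 0.184; P(Category=home | Store=Outlet) = 0.009/0.184 = 0.0489.
Difference = 0.294.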